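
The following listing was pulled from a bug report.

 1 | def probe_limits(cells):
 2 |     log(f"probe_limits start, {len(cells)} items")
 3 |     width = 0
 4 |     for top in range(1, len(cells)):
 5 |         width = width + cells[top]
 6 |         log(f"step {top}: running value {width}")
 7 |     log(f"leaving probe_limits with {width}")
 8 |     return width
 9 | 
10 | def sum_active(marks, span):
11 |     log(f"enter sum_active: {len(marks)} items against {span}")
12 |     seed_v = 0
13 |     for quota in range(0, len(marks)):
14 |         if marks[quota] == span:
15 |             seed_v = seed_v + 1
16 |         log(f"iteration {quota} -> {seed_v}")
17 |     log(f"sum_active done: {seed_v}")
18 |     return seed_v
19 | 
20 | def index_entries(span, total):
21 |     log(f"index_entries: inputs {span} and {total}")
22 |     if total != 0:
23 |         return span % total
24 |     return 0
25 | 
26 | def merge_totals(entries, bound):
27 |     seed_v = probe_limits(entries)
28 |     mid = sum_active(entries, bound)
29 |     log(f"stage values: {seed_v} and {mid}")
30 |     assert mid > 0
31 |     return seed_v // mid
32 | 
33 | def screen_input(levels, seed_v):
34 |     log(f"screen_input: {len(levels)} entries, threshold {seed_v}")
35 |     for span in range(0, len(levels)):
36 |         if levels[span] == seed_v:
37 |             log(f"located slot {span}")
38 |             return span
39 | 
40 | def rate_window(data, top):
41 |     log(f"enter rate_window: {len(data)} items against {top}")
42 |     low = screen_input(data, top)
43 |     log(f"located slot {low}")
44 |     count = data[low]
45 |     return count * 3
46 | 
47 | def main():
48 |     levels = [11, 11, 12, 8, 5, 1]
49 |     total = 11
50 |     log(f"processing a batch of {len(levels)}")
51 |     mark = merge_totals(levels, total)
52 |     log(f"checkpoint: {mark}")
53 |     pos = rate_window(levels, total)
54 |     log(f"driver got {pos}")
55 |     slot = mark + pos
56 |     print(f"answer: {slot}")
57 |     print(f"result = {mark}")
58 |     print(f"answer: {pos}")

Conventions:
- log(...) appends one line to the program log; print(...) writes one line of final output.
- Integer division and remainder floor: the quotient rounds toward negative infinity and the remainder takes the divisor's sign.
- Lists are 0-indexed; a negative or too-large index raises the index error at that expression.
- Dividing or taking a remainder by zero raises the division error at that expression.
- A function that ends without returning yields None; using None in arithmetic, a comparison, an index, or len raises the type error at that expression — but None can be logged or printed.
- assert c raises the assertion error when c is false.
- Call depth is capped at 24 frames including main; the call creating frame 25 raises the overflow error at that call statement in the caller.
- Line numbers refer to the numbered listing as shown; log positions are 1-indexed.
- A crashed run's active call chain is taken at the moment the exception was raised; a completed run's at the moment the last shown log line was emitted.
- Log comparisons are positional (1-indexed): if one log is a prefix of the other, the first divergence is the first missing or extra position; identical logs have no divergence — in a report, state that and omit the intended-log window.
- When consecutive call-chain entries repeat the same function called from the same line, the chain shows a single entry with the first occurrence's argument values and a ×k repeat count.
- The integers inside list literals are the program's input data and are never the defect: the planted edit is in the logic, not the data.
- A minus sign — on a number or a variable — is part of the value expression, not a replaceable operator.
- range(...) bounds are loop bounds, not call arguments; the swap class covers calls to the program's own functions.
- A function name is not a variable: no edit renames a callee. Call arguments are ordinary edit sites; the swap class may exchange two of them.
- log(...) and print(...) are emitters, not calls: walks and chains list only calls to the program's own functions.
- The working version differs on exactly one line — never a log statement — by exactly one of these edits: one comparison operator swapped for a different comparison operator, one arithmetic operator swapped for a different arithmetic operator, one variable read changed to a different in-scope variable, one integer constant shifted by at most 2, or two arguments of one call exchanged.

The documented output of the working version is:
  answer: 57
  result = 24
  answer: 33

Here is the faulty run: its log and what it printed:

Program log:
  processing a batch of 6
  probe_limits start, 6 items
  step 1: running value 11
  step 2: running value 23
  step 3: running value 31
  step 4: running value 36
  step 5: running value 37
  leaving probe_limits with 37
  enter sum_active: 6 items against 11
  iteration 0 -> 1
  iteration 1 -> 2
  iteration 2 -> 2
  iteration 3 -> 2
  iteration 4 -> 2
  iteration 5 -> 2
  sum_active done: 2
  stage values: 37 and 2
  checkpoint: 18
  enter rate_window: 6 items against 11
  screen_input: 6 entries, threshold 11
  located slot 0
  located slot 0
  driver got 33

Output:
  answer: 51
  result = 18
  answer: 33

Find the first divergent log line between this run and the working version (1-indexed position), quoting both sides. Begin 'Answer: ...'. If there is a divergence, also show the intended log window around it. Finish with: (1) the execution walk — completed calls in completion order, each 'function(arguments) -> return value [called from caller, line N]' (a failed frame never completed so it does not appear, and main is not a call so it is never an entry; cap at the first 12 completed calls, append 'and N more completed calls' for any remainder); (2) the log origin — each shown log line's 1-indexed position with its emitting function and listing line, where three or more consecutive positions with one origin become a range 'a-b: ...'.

Answer: position 3 — shown 'step 1: running value 11', intended 'step 0: running value 11'.
Intended log window:
  1: processing a batch of 6
  2: probe_limits start, 6 items
  3: step 0: running value 11
  4: step 1: running value 22
Execution walk:
  probe_limits([11, 11, 12, 8, 5, 1]) -> 37  [called from merge_totals, line 27]
  sum_active([11, 11, 12, 8, 5, 1], 11) -> 2  [called from merge_totals, line 28]
  merge_totals([11, 11, 12, 8, 5, 1], 11) -> 18  [called from main, line 51]
  screen_input([11, 11, 12, 8, 5, 1], 11) -> 0  [called from rate_window, line 42]
  rate_window([11, 11, 12, 8, 5, 1], 11) -> 33  [called from main, line 53]
Log origin:
  1: from main, line 50
  2: from probe_limits, line 2
  3-7: from probe_limits, line 6
  8: from probe_limits, line 7
  9: from sum_active, line 11
  10-15: from sum_active, line 16
  16: from sum_active, line 17
  17: from merge_totals, line 29
  18: from main, line 52
  19: from rate_window, line 41
  20: from screen_input, line 34
  21: from screen_input, line 37
  22: from rate_window, line 43
  23: from main, line 54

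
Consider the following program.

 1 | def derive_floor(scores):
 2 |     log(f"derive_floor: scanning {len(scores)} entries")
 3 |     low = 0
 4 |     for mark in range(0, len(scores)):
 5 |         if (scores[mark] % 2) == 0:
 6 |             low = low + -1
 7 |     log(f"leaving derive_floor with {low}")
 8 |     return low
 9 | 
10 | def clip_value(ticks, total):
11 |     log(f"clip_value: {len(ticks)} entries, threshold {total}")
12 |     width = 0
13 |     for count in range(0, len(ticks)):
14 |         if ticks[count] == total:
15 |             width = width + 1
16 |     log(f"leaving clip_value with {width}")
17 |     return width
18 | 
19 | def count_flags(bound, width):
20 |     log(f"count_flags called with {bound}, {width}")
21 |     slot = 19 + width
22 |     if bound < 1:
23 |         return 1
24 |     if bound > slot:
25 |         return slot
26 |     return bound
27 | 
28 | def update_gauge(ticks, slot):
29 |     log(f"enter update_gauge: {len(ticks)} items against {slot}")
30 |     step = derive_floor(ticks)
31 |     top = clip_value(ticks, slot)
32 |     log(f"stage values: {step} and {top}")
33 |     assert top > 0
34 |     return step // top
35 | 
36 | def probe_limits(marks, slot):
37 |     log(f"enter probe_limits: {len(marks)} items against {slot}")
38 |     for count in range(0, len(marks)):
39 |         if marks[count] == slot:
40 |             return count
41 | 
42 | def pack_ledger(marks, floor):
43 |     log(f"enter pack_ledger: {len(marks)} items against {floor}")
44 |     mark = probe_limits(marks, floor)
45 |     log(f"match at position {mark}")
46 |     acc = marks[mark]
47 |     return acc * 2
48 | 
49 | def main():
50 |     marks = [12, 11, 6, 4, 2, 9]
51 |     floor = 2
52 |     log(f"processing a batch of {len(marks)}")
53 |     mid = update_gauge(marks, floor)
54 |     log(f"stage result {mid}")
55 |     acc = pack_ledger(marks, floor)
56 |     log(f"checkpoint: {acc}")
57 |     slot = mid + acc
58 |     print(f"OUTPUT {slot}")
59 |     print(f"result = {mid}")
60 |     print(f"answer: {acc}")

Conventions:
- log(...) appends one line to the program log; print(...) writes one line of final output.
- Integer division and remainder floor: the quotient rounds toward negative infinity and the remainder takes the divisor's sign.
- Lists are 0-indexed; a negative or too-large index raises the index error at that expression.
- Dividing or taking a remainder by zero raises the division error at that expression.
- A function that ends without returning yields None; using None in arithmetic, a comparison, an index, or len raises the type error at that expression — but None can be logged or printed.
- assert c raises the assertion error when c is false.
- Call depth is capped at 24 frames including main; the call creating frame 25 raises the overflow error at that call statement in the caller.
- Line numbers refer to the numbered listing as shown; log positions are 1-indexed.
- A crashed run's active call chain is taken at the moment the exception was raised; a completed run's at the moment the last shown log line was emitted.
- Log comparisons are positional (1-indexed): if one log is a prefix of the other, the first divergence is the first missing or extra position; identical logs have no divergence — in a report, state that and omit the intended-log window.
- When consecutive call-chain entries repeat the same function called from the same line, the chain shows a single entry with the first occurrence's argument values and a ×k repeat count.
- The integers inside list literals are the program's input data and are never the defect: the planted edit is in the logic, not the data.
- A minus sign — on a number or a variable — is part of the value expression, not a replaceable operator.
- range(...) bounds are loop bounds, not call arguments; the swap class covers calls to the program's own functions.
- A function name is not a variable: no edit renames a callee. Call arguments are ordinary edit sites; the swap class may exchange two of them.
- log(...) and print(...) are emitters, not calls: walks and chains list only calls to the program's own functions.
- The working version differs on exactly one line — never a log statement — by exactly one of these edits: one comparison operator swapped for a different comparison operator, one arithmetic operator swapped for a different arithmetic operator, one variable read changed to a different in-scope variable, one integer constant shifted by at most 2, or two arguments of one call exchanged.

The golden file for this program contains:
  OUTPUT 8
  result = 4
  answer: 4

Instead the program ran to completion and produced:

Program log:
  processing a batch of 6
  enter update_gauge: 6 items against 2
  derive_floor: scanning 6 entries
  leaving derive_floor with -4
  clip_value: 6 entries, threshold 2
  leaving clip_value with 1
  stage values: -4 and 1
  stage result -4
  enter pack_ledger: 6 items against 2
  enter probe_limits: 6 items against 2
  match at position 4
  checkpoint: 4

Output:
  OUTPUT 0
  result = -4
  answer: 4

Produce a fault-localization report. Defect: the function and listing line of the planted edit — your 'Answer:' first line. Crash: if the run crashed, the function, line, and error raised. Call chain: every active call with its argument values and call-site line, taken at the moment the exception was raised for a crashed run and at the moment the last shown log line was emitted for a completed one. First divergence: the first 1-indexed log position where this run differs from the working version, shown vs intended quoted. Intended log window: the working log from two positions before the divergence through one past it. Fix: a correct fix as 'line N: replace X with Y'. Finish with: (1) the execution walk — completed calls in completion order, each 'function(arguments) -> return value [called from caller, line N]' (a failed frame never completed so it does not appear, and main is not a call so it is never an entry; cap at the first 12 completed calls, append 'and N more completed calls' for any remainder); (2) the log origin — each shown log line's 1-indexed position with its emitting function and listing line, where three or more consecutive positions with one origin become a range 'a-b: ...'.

Answer: the defect is in derive_floor at line 6.
Key observation: Position 4 is the first bad log line: 'leaving derive_floor with -4' should read 'leaving derive_floor with 4'.
Call chain: main.
First divergence: at position 4 the run shows 'leaving derive_floor with -4' where the working version logs 'leaving derive_floor with 4'.
Intended log window:
  2: enter update_gauge: 6 items against 2
  3: derive_floor: scanning 6 entries
  4: leaving derive_floor with 4
  5: clip_value: 6 entries, threshold 2
Execution walk:
  derive_floor([12, 11, 6, 4, 2, 9]) -> -4  [called from update_gauge, line 30]
  clip_value([12, 11, 6, 4, 2, 9], 2) -> 1  [called from update_gauge, line 31]
  update_gauge([12, 11, 6, 4, 2, 9], 2) -> -4  [called from main, line 53]
  probe_limits([12, 11, 6, 4, 2, 9], 2) -> 4  [called from pack_ledger, line 44]
  pack_ledger([12, 11, 6, 4, 2, 9], 2) -> 4  [called from main, line 55]
Log origins:
  1: emitted by main (line 52)
  2: emitted by update_gauge (line 29)
  3: emitted by derive_floor (line 2)
  4: emitted by derive_floor (line 7)
  5: emitted by clip_value (line 11)
  6: emitted by clip_value (line 16)
  7: emitted by update_gauge (line 32)
  8: emitted by main (line 54)
  9: emitted by pack_ledger (line 43)
  10: emitted by probe_limits (line 37)
  11: emitted by pack_ledger (line 45)
  12: emitted by main (line 56)
A correct fix: line 6: replace `-1` with `1`.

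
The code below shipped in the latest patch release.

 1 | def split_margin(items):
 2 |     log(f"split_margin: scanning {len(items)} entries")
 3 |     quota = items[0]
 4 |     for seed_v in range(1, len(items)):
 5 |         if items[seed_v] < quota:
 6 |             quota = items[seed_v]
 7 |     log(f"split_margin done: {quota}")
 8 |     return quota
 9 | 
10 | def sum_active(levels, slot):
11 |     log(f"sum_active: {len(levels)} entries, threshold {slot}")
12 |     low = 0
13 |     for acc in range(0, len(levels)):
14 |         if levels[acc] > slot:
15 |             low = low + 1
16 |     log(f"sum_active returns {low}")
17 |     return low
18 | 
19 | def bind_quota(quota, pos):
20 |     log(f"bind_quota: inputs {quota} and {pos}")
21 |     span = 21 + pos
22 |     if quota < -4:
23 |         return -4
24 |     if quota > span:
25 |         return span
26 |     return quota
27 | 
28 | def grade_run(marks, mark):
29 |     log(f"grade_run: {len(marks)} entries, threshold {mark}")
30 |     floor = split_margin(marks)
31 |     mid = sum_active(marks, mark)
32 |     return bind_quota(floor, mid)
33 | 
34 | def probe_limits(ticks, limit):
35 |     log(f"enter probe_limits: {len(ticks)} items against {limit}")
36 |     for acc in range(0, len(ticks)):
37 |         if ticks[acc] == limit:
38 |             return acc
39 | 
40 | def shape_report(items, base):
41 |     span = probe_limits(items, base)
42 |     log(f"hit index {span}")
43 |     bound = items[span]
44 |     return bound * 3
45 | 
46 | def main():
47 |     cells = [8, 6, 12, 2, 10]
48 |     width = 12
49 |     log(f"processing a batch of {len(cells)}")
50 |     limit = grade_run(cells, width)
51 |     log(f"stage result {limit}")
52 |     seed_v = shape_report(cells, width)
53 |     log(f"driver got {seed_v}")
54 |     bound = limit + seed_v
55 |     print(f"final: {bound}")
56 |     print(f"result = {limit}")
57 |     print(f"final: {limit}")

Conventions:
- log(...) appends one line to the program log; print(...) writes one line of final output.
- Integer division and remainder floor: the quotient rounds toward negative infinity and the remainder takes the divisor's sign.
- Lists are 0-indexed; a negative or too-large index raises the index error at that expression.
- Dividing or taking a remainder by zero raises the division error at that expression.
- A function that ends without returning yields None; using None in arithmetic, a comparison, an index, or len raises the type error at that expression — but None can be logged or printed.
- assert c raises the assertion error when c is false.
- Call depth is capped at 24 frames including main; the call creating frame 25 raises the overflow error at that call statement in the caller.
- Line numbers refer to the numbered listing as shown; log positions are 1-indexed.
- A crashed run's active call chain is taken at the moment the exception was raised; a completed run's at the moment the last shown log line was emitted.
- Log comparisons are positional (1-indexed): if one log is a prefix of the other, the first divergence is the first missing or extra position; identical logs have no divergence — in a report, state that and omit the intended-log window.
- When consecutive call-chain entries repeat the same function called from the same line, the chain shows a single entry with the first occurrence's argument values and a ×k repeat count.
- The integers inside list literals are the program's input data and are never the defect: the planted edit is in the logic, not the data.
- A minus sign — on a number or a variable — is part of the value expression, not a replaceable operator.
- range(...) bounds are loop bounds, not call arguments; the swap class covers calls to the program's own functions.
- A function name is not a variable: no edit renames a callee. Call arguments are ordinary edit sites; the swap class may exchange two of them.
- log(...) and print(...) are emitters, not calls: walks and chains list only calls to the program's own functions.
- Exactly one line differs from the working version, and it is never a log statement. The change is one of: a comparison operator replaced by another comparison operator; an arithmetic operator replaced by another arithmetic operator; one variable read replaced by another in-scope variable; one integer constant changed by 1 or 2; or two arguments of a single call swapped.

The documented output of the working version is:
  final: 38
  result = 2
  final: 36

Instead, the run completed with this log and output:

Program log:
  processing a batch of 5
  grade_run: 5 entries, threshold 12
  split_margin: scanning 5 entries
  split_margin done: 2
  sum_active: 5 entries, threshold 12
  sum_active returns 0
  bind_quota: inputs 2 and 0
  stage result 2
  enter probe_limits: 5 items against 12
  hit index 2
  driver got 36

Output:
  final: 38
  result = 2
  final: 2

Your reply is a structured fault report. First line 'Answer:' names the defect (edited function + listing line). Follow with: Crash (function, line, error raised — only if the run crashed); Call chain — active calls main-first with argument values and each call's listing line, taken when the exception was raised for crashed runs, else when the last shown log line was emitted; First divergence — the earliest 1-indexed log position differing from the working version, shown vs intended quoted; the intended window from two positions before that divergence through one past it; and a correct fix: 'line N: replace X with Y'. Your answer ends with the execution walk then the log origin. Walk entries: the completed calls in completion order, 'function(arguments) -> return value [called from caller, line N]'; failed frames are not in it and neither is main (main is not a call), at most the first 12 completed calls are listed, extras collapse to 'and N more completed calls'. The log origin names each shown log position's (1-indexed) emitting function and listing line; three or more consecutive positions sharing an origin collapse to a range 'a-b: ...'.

Answer: the defect is in main at line 57.
The tell: No log line changed; the fault shows up purely in the output.
Call chain: main.
First divergence: none; the two logs match at every position.
Execution walk:
  split_margin([8, 6, 12, 2, 10]) -> 2  [called from grade_run, line 30]
  sum_active([8, 6, 12, 2, 10], 12) -> 0  [called from grade_run, line 31]
  bind_quota(2, 0) -> 2  [called from grade_run, line 32]
  grade_run([8, 6, 12, 2, 10], 12) -> 2  [called from main, line 50]
  probe_limits([8, 6, 12, 2, 10], 12) -> 2  [called from shape_report, line 41]
  shape_report([8, 6, 12, 2, 10], 12) -> 36  [called from main, line 52]
Log origin:
  1: logged in main at line 49
  2: logged in grade_run at line 29
  3: logged in split_margin at line 2
  4: logged in split_margin at line 7
  5: logged in sum_active at line 11
  6: logged in sum_active at line 16
  7: logged in bind_quota at line 20
  8: logged in main at line 51
  9: logged in probe_limits at line 35
  10: logged in shape_report at line 42
  11: logged in main at line 53
A correct fix: line 57: replace `limit` with `seed_v`.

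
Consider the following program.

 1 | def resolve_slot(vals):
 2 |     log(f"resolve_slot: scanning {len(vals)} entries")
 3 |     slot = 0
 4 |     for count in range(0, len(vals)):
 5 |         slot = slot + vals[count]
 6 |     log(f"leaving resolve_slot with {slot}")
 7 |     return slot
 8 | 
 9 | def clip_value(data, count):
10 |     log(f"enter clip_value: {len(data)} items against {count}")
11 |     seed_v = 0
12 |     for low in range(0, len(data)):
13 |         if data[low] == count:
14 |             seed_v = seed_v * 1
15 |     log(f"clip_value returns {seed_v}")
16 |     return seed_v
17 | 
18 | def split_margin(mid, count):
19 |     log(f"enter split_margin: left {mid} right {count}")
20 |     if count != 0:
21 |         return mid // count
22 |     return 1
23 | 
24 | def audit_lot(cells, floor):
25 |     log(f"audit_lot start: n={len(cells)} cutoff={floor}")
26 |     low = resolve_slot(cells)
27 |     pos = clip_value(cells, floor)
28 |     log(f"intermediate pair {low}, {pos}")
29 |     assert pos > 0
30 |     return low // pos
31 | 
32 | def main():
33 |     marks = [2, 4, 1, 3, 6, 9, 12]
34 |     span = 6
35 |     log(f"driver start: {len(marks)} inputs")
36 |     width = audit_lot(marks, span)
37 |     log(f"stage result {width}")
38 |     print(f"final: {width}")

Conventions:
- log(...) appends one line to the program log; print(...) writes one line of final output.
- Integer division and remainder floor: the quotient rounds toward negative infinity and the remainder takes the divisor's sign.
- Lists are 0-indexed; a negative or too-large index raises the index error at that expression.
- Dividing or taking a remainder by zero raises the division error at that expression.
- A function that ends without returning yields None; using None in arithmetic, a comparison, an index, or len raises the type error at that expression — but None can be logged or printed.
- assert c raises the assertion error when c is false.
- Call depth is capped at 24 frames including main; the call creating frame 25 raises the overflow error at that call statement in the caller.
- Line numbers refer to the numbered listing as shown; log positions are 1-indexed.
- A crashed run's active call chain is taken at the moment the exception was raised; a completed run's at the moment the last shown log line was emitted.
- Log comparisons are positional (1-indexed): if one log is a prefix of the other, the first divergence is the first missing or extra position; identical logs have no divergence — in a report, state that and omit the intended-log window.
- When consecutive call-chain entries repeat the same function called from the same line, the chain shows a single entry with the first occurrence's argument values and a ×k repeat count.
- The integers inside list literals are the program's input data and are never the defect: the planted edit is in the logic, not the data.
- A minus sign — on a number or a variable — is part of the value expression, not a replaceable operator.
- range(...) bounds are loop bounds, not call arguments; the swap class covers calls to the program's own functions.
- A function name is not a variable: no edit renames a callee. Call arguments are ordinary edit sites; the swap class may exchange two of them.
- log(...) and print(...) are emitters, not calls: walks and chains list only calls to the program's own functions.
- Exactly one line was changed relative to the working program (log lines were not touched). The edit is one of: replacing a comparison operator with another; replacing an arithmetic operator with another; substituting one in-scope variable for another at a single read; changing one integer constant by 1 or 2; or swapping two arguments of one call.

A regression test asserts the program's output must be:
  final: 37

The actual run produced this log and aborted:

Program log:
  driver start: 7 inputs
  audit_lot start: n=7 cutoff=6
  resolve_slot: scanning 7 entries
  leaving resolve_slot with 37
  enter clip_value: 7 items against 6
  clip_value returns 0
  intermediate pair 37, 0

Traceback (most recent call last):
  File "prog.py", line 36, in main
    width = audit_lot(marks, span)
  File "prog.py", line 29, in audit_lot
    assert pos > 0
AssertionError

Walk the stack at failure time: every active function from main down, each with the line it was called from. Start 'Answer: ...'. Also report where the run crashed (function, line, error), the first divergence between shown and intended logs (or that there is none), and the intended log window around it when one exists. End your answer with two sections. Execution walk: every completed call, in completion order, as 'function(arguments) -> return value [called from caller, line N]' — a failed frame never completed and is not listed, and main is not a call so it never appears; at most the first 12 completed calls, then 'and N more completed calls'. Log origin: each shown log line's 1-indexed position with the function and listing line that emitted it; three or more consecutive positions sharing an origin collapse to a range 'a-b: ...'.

Answer: main -> audit_lot (called at line 36).
Key fact: Everything matches until log position 6, which reads 'clip_value returns 0' in place of 'clip_value returns 1'.
Crash: audit_lot, line 29, AssertionError.
First divergence: position 6; shown 'clip_value returns 0' vs intended 'clip_value returns 1'.
Intended log window:
  4: leaving resolve_slot with 37
  5: enter clip_value: 7 items against 6
  6: clip_value returns 1
  7: intermediate pair 37, 1
Execution walk:
  resolve_slot([2, 4, 1, 3, 6, 9, 12]) -> 37  [called from audit_lot, line 26]
  clip_value([2, 4, 1, 3, 6, 9, 12], 6) -> 0  [called from audit_lot, line 27]
Log origin:
  1: emitted by main (line 35)
  2: emitted by audit_lot (line 25)
  3: emitted by resolve_slot (line 2)
  4: emitted by resolve_slot (line 6)
  5: emitted by clip_value (line 10)
  6: emitted by clip_value (line 15)
  7: emitted by audit_lot (line 28)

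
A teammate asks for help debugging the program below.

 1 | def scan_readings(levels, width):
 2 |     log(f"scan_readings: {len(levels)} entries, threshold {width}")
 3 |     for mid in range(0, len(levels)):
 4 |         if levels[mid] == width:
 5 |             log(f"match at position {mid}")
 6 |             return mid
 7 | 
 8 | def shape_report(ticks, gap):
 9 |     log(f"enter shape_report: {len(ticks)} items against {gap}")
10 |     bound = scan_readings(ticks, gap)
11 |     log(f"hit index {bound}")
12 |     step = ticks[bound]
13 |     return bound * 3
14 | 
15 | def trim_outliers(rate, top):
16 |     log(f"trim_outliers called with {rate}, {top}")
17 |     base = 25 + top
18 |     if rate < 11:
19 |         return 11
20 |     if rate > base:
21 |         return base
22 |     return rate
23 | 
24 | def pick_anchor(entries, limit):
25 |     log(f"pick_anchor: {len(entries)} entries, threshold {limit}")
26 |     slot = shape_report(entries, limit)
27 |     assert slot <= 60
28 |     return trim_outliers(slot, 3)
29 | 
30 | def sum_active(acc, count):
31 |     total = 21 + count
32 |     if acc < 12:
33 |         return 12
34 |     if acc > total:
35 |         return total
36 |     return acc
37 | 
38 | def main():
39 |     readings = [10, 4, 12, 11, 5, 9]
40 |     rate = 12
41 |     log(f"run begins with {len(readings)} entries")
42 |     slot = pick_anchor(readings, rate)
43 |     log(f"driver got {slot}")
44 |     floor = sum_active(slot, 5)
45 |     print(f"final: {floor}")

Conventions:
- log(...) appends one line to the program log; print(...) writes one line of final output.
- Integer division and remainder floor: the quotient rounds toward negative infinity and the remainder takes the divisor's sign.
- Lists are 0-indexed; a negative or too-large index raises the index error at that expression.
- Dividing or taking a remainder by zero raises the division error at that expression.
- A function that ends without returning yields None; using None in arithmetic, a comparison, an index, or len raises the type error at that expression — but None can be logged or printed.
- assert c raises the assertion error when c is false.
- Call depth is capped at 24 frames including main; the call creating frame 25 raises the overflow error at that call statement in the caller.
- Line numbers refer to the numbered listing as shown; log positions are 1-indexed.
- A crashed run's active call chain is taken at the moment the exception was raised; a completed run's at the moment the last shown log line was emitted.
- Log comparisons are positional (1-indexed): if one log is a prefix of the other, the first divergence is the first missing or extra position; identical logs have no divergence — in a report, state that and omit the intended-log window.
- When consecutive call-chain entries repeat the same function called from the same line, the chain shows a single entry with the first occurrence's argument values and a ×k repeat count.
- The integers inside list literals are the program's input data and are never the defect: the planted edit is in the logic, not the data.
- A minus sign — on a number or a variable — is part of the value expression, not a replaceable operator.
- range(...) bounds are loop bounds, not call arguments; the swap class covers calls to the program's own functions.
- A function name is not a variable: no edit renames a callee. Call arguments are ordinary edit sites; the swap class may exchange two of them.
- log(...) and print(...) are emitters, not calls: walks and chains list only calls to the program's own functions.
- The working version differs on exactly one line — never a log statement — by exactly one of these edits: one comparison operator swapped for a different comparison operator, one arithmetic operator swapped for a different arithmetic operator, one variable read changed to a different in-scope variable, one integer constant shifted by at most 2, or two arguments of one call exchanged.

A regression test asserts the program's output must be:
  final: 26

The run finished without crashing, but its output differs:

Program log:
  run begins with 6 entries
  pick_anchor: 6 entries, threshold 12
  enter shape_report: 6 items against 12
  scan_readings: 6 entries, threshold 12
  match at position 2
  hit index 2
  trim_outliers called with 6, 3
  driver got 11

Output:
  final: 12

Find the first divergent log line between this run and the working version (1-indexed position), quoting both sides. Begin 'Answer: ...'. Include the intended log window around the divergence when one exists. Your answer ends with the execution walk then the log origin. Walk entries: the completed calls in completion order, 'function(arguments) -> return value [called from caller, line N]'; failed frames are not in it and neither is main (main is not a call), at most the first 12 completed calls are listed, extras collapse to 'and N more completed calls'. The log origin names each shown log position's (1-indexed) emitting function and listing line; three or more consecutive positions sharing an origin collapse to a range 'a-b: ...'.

Answer: at position 7 the run shows 'trim_outliers called with 6, 3' where the working version logs 'trim_outliers called with 36, 3'.
Intended log window:
  5: match at position 2
  6: hit index 2
  7: trim_outliers called with 36, 3
  8: driver got 28
Execution walk:
  scan_readings([10, 4, 12, 11, 5, 9], 12) -> 2  [called from shape_report, line 10]
  shape_report([10, 4, 12, 11, 5, 9], 12) -> 6  [called from pick_anchor, line 26]
  trim_outliers(6, 3) -> 11  [called from pick_anchor, line 28]
  pick_anchor([10, 4, 12, 11, 5, 9], 12) -> 11  [called from main, line 42]
  sum_active(11, 5) -> 12  [called from main, line 44]
Origin of each log line:
  1: emitted by main (line 41)
  2: emitted by pick_anchor (line 25)
  3: emitted by shape_report (line 9)
  4: emitted by scan_readings (line 2)
  5: emitted by scan_readings (line 5)
  6: emitted by shape_report (line 11)
  7: emitted by trim_outliers (line 16)
  8: emitted by main (line 43)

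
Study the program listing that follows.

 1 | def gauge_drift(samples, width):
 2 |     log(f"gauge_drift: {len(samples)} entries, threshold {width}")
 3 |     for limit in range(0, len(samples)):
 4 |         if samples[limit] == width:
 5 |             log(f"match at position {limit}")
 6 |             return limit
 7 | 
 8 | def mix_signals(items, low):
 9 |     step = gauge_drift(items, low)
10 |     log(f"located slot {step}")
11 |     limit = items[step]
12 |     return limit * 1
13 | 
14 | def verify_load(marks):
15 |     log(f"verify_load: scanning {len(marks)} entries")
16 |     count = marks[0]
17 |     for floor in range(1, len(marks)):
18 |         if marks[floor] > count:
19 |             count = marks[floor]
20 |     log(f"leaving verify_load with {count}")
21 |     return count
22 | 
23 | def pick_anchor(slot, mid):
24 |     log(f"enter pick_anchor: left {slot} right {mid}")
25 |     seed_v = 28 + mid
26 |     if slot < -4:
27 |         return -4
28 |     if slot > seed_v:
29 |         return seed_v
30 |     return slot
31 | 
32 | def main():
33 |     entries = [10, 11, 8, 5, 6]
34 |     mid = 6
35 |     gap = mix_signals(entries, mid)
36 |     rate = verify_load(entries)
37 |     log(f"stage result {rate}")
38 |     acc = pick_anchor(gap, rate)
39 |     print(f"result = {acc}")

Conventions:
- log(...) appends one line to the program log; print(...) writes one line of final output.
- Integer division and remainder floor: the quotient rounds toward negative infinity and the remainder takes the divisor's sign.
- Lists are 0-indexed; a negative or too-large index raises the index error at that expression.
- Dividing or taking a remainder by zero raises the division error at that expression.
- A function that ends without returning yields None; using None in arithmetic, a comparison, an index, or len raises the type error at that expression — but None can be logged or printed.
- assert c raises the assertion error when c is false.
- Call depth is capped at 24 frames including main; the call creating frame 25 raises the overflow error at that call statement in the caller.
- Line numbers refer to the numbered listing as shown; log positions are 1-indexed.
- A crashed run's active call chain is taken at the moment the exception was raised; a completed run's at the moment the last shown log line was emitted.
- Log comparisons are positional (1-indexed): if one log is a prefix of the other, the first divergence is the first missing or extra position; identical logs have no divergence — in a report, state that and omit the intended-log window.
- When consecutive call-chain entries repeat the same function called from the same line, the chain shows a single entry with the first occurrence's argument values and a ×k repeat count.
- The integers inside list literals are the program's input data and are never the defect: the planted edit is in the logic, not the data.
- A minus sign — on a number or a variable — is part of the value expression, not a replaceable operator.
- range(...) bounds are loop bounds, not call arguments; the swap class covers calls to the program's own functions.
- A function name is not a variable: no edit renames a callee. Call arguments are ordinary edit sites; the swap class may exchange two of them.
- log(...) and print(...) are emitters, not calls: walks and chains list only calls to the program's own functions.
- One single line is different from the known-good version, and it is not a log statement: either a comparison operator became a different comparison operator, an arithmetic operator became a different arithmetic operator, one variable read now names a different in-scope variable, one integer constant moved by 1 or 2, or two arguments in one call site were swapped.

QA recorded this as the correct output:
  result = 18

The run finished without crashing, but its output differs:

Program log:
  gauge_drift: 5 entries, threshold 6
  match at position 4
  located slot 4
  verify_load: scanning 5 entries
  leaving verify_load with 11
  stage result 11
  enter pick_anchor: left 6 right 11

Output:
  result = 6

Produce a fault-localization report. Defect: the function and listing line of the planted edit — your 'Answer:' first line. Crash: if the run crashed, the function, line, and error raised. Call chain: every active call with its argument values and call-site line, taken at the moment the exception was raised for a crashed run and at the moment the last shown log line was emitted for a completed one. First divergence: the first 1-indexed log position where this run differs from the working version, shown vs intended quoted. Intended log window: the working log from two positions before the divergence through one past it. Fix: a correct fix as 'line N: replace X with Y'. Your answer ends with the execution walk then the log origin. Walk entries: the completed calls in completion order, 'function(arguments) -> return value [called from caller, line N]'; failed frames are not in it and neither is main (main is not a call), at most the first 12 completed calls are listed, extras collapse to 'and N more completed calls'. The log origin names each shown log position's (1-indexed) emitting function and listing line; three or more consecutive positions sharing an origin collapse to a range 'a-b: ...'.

Answer: the defect is in mix_signals at line 12.
Key fact: At log position 7 the runs split — shown 'enter pick_anchor: left 6 right 11', but the working version logs 'enter pick_anchor: left 18 right 11'.
Call chain: main -> pick_anchor(6, 11) (called at line 38).
First divergence: position 7; shown 'enter pick_anchor: left 6 right 11' vs intended 'enter pick_anchor: left 18 right 11'.
Intended log window:
  5: leaving verify_load with 11
  6: stage result 11
  7: enter pick_anchor: left 18 right 11
Execution walk:
  gauge_drift([10, 11, 8, 5, 6], 6) -> 4  [called from mix_signals, line 9]
  mix_signals([10, 11, 8, 5, 6], 6) -> 6  [called from main, line 35]
  verify_load([10, 11, 8, 5, 6]) -> 11  [called from main, line 36]
  pick_anchor(6, 11) -> 6  [called from main, line 38]
Origin of each log line:
  1: from gauge_drift, line 2
  2: from gauge_drift, line 5
  3: from mix_signals, line 10
  4: from verify_load, line 15
  5: from verify_load, line 20
  6: from main, line 37
  7: from pick_anchor, line 24
A correct fix: line 12: replace `1` with `3`.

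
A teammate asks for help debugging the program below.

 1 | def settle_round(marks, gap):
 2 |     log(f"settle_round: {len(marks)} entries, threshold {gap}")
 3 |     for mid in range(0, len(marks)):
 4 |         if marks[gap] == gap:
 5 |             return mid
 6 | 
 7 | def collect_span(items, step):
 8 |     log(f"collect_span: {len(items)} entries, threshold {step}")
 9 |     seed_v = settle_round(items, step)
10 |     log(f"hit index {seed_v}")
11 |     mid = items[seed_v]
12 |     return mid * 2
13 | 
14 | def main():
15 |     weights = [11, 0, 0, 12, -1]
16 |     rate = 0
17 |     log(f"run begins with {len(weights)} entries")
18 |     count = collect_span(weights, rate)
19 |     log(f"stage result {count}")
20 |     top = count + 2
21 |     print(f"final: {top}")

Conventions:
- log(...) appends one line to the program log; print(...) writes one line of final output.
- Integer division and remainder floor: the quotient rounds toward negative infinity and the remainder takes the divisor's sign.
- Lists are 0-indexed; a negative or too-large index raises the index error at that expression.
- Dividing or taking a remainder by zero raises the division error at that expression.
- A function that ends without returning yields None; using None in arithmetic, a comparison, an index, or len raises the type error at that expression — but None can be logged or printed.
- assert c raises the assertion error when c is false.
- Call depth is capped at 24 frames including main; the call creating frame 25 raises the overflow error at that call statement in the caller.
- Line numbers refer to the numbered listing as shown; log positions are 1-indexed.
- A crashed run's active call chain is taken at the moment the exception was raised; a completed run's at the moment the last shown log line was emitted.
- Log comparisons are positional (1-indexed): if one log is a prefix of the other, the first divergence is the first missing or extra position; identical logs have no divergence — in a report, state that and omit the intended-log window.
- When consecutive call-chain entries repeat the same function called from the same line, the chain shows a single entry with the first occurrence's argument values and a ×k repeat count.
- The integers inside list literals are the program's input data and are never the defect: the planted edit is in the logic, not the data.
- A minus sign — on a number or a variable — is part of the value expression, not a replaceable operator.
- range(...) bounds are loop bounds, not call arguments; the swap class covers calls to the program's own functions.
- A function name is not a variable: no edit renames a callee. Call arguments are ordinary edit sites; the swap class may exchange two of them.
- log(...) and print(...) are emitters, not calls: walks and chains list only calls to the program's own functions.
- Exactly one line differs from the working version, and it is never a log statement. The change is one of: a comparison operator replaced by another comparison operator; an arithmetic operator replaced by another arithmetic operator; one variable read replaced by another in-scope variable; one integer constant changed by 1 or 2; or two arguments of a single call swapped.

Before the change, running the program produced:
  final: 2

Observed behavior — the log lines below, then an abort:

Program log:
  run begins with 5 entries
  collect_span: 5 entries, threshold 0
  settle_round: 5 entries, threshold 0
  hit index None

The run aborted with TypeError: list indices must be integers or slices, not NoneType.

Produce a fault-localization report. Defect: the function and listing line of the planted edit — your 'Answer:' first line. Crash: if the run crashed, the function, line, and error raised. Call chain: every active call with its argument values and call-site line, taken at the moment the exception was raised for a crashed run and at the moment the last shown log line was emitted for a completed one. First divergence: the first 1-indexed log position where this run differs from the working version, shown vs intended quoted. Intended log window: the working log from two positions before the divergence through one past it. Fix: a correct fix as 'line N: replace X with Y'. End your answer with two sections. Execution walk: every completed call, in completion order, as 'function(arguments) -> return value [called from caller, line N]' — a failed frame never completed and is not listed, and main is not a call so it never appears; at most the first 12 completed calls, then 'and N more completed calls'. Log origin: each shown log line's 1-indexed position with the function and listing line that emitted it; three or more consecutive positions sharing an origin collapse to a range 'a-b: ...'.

Answer: the defect is in settle_round at line 4.
Key fact: Log line 4 is where behavior first shows: 'hit index None' appears instead of 'hit index 1'.
Crash: collect_span, line 11, TypeError.
Call chain: main -> collect_span([11, 0, 0, 12, -1], 0) (called at line 18).
First divergence: position 4 — the shown line 'hit index None' should read 'hit index 1'.
Intended log window:
  2: collect_span: 5 entries, threshold 0
  3: settle_round: 5 entries, threshold 0
  4: hit index 1
  5: stage result 0
Execution walk:
  settle_round([11, 0, 0, 12, -1], 0) -> None  [called from collect_span, line 9]
Log origin:
  1: emitted by main (line 17)
  2: emitted by collect_span (line 8)
  3: emitted by settle_round (line 2)
  4: emitted by collect_span (line 10)
A correct fix: line 4: replace `marks[gap]` with `marks[mid]`.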